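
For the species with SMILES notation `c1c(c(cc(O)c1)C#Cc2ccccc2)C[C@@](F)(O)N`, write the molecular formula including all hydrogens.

C16H14FNO2

Heavy atoms from the SMILES: 16 C, 1 F, 1 N, 2 O.
Implicit hydrogens by atom environment:
  8 × C (aromatic): 1 H each → 8
  4 × C (aromatic): no H
  3 × C: no H
  2 × O: 1 H each → 2
  1 × C: 2 H
  1 × F: no H
  1 × N: 2 H
  Total hydrogens = 14.
Molecular formula: C16H14FNO2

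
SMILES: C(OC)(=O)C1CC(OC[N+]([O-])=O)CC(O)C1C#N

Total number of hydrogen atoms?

14

Hydrogens are implicit in SMILES; fill each atom to its normal valence:
  4 × C: 1 H each → 4
  4 × O: no H
  3 × C: 2 H each → 6
  2 × C: no H
  1 × C: 3 H
  1 × N: no H
  1 × N (charge +1): no H
  1 × O: 1 H
  1 × O (charge -1): no H
  Total hydrogens = 14.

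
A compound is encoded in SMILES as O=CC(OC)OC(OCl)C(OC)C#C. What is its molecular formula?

C8H11ClO5

Heavy atoms from the SMILES: 8 C, 1 Cl, 5 O.
Implicit hydrogens by atom environment:
  5 × C: 1 H each → 5
  5 × O: no H
  2 × C: 3 H each → 6
  1 × C: no H
  1 × Cl: no H
  Total hydrogens = 11.
Molecular formula: C8H11ClO5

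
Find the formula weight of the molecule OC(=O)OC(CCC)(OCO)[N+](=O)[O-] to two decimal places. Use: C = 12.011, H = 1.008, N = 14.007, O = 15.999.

Molecular formula: C6H11NO7.
M = 6×12.011 + 11×1.008 + 1×14.007 + 7×15.999 = 209.15 g/mol.

209.15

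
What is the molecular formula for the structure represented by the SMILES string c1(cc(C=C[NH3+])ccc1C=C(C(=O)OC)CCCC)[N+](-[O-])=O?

C16H21N2O4+

Heavy atoms from the SMILES: 16 C, 2 N, 4 O.
Implicit hydrogens by atom environment:
  3 × C: 2 H each → 6
  3 × C (aromatic): 1 H each → 3
  3 × C: 1 H each → 3
  3 × C (aromatic): no H
  3 × O: no H
  2 × C: 3 H each → 6
  2 × C: no H
  1 × N (charge +1): 3 H
  1 × N (charge +1): no H
  1 × O (charge -1): no H
  Total hydrogens = 21.
Net charge +1.
Molecular formula: C16H21N2O4+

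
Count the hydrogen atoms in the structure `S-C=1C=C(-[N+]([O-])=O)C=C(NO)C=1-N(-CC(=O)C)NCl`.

11

Hydrogens are implicit in SMILES; fill each atom to its normal valence:
  4 × C (aromatic): no H
  2 × C (aromatic): 1 H each → 2
  2 × N: 1 H each → 2
  2 × O: no H
  1 × C: 3 H
  1 × C: 2 H
  1 × C: no H
  1 × Cl: no H
  1 × N: no H
  1 × N (charge +1): no H
  1 × O: 1 H
  1 × O (charge -1): no H
  1 × S: 1 H
  Total hydrogens = 11.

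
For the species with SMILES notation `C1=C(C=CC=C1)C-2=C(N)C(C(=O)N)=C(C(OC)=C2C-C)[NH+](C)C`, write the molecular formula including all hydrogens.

C18H24N3O2+

Heavy atoms from the SMILES: 18 C, 3 N, 2 O.
Implicit hydrogens by atom environment:
  7 × C (aromatic): no H
  5 × C (aromatic): 1 H each → 5
  4 × C: 3 H each → 12
  2 × N: 2 H each → 4
  2 × O: no H
  1 × C: 2 H
  1 × C: no H
  1 × N (charge +1): 1 H
  Total hydrogens = 24.
Net charge +1.
Molecular formula: C18H24N3O2+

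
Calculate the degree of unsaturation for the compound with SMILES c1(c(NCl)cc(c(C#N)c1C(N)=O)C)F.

Molecular formula from the SMILES: C9H7ClFN3O.
DoU = (2C + 2 + N − H − X)/2 = (2·9 + 2 + 3 − 7 − 2)/2 = 14/2 = 7.
(Structurally: 1 ring(s) + 6 π bond(s) = 7.)

7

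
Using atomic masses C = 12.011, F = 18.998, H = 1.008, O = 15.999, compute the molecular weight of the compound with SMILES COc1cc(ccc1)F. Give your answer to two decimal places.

Molecular formula: C7H7FO.
M = 7×12.011 + 1×18.998 + 7×1.008 + 1×15.999 = 126.13 g/mol.

126.13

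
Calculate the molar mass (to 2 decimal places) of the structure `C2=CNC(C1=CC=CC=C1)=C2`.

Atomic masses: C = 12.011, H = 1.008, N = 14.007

Molecular formula: C10H9N.
M = 10×12.011 + 9×1.008 + 1×14.007 = 143.19 g/mol.

143.19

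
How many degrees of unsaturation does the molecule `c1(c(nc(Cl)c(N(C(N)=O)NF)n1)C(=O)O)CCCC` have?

6

Molecular formula from the SMILES: C10H13ClFN5O3.
DoU = (2C + 2 + N − H − X)/2 = (2·10 + 2 + 5 − 13 − 2)/2 = 12/2 = 6.
(Structurally: 1 ring(s) + 5 π bond(s) = 6.)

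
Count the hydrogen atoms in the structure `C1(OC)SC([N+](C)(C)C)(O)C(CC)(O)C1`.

22

Hydrogens are implicit in SMILES; fill each atom to its normal valence:
  5 × C: 3 H each → 15
  2 × C: 2 H each → 4
  2 × C: no H
  2 × O: 1 H each → 2
  1 × C: 1 H
  1 × N (charge +1): no H
  1 × O: no H
  1 × S: no H
  Total hydrogens = 22.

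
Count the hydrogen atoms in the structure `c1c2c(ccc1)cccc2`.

8

Hydrogens are implicit in SMILES; fill each atom to its normal valence:
  8 × C (aromatic): 1 H each → 8
  2 × C (aromatic): no H
  Total hydrogens = 8.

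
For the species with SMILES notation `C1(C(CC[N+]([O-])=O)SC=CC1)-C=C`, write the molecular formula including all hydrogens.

C9H13NO2S

Heavy atoms from the SMILES: 9 C, 1 N, 2 O, 1 S.
Implicit hydrogens by atom environment:
  5 × C: 1 H each → 5
  4 × C: 2 H each → 8
  1 × N (charge +1): no H
  1 × O: no H
  1 × O (charge -1): no H
  1 × S: no H
  Total hydrogens = 13.
Molecular formula: C9H13NO2S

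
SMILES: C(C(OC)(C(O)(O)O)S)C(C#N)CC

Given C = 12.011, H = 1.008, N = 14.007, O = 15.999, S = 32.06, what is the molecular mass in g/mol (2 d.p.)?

221.27

Molecular formula: C8H15NO4S.
M = 8×12.011 + 15×1.008 + 1×14.007 + 4×15.999 + 1×32.06 = 221.27 g/mol.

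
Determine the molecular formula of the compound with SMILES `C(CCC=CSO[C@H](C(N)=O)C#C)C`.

C10H15NO2S

Heavy atoms from the SMILES: 10 C, 1 N, 2 O, 1 S.
Implicit hydrogens by atom environment:
  4 × C: 1 H each → 4
  3 × C: 2 H each → 6
  2 × C: no H
  2 × O: no H
  1 × C: 3 H
  1 × N: 2 H
  1 × S: no H
  Total hydrogens = 15.
Molecular formula: C10H15NO2S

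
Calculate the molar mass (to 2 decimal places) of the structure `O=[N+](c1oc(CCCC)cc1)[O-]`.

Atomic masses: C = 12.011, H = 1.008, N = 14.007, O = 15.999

Molecular formula: C8H11NO3.
M = 8×12.011 + 11×1.008 + 1×14.007 + 3×15.999 = 169.18 g/mol.

169.18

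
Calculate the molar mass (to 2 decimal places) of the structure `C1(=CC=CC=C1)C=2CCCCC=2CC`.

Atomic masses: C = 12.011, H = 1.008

186.30

Molecular formula: C14H18.
M = 14×12.011 + 18×1.008 = 186.30 g/mol.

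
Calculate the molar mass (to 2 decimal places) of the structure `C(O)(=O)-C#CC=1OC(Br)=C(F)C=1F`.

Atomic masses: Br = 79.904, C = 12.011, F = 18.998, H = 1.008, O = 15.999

250.98

Molecular formula: C7HBrF2O3.
M = 1×79.904 + 7×12.011 + 2×18.998 + 1×1.008 + 3×15.999 = 250.98 g/mol.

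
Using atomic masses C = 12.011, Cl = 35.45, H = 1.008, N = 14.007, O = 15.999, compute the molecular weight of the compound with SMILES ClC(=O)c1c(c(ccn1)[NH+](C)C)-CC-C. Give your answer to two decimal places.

227.71

Molecular formula: C11H16ClN2O+.
M = 11×12.011 + 1×35.45 + 16×1.008 + 2×14.007 + 1×15.999 = 227.71 g/mol.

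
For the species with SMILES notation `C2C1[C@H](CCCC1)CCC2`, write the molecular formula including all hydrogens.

C10H18

Heavy atoms from the SMILES: 10 C.
Implicit hydrogens by atom environment:
  8 × C: 2 H each → 16
  2 × C: 1 H each → 2
  Total hydrogens = 18.
Molecular formula: C10H18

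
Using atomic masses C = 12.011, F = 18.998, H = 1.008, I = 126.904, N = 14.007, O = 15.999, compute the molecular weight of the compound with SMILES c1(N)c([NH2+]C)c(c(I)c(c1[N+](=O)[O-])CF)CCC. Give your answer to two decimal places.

Molecular formula: C11H16FIN3O2+.
M = 11×12.011 + 1×18.998 + 16×1.008 + 1×126.904 + 3×14.007 + 2×15.999 = 368.17 g/mol.

368.17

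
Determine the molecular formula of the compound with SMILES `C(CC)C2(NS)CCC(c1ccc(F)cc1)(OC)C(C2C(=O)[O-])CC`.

Heavy atoms from the SMILES: 19 C, 1 F, 1 N, 3 O, 1 S.
Implicit hydrogens by atom environment:
  5 × C: 2 H each → 10
  4 × C (aromatic): 1 H each → 4
  3 × C: 3 H each → 9
  3 × C: no H
  2 × C: 1 H each → 2
  2 × C (aromatic): no H
  2 × O: no H
  1 × F: no H
  1 × N: 1 H
  1 × O (charge -1): no H
  1 × S: 1 H
  Total hydrogens = 27.
Net charge -1.
Molecular formula: C19H27FNO3S-

C19H27FNO3S-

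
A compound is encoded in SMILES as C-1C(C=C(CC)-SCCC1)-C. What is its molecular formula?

C10H18S

Heavy atoms from the SMILES: 10 C, 1 S.
Implicit hydrogens by atom environment:
  5 × C: 2 H each → 10
  2 × C: 3 H each → 6
  2 × C: 1 H each → 2
  1 × C: no H
  1 × S: no H
  Total hydrogens = 18.
Molecular formula: C10H18S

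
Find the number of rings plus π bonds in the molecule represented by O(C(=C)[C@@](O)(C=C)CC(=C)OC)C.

3

Molecular formula from the SMILES: C10H16O3.
DoU = (2C + 2 + N − H − X)/2 = (2·10 + 2 + 0 − 16 − 0)/2 = 6/2 = 3.
(Structurally: 0 ring(s) + 3 π bond(s) = 3.)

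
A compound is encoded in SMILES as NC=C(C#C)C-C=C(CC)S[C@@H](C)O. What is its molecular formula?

C11H17NOS

Heavy atoms from the SMILES: 11 C, 1 N, 1 O, 1 S.
Implicit hydrogens by atom environment:
  4 × C: 1 H each → 4
  3 × C: no H
  2 × C: 3 H each → 6
  2 × C: 2 H each → 4
  1 × N: 2 H
  1 × O: 1 H
  1 × S: no H
  Total hydrogens = 17.
Molecular formula: C11H17NOS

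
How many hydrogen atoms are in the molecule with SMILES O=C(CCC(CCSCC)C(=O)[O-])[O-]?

14

Hydrogens are implicit in SMILES; fill each atom to its normal valence:
  5 × C: 2 H each → 10
  2 × C: no H
  2 × O: no H
  2 × O (charge -1): no H
  1 × C: 3 H
  1 × C: 1 H
  1 × S: no H
  Total hydrogens = 14.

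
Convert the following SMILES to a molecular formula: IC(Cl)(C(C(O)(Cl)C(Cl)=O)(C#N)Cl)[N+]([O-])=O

Heavy atoms from the SMILES: 5 C, 4 Cl, 1 I, 2 N, 4 O.
Implicit hydrogens by atom environment:
  5 × C: no H
  4 × Cl: no H
  2 × O: no H
  1 × I: no H
  1 × N: no H
  1 × N (charge +1): no H
  1 × O: 1 H
  1 × O (charge -1): no H
  Total hydrogens = 1.
Molecular formula: C5HCl4IN2O4

C5HCl4IN2O4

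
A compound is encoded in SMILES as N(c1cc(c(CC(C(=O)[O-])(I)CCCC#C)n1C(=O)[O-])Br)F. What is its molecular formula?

[C13H11BrFIN2O4]2-

Heavy atoms from the SMILES: 1 Br, 13 C, 1 F, 1 I, 2 N, 4 O.
Implicit hydrogens by atom environment:
  4 × C: 2 H each → 8
  4 × C: no H
  3 × C (aromatic): no H
  2 × O: no H
  2 × O (charge -1): no H
  1 × Br: no H
  1 × C (aromatic): 1 H
  1 × C: 1 H
  1 × F: no H
  1 × I: no H
  1 × N: 1 H
  1 × N (aromatic): no H
  Total hydrogens = 11.
Net charge -2.
Molecular formula: [C13H11BrFIN2O4]2-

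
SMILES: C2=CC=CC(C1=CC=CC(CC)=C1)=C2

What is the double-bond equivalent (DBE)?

8

Molecular formula from the SMILES: C14H14.
DoU = (2C + 2 + N − H − X)/2 = (2·14 + 2 + 0 − 14 − 0)/2 = 16/2 = 8.
(Structurally: 2 ring(s) + 6 π bond(s) = 8.)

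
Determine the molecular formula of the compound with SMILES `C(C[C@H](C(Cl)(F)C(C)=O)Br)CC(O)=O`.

C8H11BrClFO3

Heavy atoms from the SMILES: 1 Br, 8 C, 1 Cl, 1 F, 3 O.
Implicit hydrogens by atom environment:
  3 × C: 2 H each → 6
  3 × C: no H
  2 × O: no H
  1 × Br: no H
  1 × C: 3 H
  1 × C: 1 H
  1 × Cl: no H
  1 × F: no H
  1 × O: 1 H
  Total hydrogens = 11.
Molecular formula: C8H11BrClFO3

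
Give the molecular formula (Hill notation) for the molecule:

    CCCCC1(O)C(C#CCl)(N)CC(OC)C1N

Heavy atoms from the SMILES: 12 C, 1 Cl, 2 N, 2 O.
Implicit hydrogens by atom environment:
  4 × C: 2 H each → 8
  4 × C: no H
  2 × C: 3 H each → 6
  2 × C: 1 H each → 2
  2 × N: 2 H each → 4
  1 × Cl: no H
  1 × O: 1 H
  1 × O: no H
  Total hydrogens = 21.
Molecular formula: C12H21ClN2O2

C12H21ClN2O2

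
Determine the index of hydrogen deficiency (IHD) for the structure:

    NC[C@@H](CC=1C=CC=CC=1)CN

4

Molecular formula from the SMILES: C10H16N2.
DoU = (2C + 2 + N − H − X)/2 = (2·10 + 2 + 2 − 16 − 0)/2 = 8/2 = 4.
(Structurally: 1 ring(s) + 3 π bond(s) = 4.)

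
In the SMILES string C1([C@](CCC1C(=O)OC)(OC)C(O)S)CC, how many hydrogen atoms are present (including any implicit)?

20

Hydrogens are implicit in SMILES; fill each atom to its normal valence:
  3 × C: 3 H each → 9
  3 × C: 2 H each → 6
  3 × C: 1 H each → 3
  3 × O: no H
  2 × C: no H
  1 × O: 1 H
  1 × S: 1 H
  Total hydrogens = 20.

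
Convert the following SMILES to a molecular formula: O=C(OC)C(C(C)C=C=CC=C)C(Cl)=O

C11H13ClO3

Heavy atoms from the SMILES: 11 C, 1 Cl, 3 O.
Implicit hydrogens by atom environment:
  5 × C: 1 H each → 5
  3 × C: no H
  3 × O: no H
  2 × C: 3 H each → 6
  1 × C: 2 H
  1 × Cl: no H
  Total hydrogens = 13.
Molecular formula: C11H13ClO3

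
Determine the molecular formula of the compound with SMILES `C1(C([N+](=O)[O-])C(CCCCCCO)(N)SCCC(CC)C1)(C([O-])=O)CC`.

Heavy atoms from the SMILES: 18 C, 2 N, 5 O, 1 S.
Implicit hydrogens by atom environment:
  11 × C: 2 H each → 22
  3 × C: no H
  2 × C: 3 H each → 6
  2 × C: 1 H each → 2
  2 × O: no H
  2 × O (charge -1): no H
  1 × N: 2 H
  1 × N (charge +1): no H
  1 × O: 1 H
  1 × S: no H
  Total hydrogens = 33.
Net charge -1.
Molecular formula: C18H33N2O5S-

C18H33N2O5S-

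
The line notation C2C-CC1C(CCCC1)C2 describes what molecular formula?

Heavy atoms from the SMILES: 10 C.
Implicit hydrogens by atom environment:
  8 × C: 2 H each → 16
  2 × C: 1 H each → 2
  Total hydrogens = 18.
Molecular formula: C10H18

C10H18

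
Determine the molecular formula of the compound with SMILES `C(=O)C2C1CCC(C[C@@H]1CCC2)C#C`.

C13H18O

Heavy atoms from the SMILES: 13 C, 1 O.
Implicit hydrogens by atom environment:
  6 × C: 2 H each → 12
  6 × C: 1 H each → 6
  1 × C: no H
  1 × O: no H
  Total hydrogens = 18.
Molecular formula: C13H18O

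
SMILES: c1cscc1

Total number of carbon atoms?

The symbol for carbon appears 4 times in the SMILES. Lowercase c denotes aromatic carbon and counts toward C.

4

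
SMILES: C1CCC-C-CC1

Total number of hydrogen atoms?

14

Hydrogens are implicit in SMILES; fill each atom to its normal valence:
  7 × C: 2 H each → 14
  Total hydrogens = 14.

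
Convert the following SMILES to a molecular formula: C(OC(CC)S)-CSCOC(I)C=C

C9H17IO2S2

Heavy atoms from the SMILES: 9 C, 1 I, 2 O, 2 S.
Implicit hydrogens by atom environment:
  5 × C: 2 H each → 10
  3 × C: 1 H each → 3
  2 × O: no H
  1 × C: 3 H
  1 × I: no H
  1 × S: 1 H
  1 × S: no H
  Total hydrogens = 17.
Molecular formula: C9H17IO2S2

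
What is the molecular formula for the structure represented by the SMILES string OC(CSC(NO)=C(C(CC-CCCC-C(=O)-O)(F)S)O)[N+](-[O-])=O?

C12H21FN2O7S2

Heavy atoms from the SMILES: 12 C, 1 F, 2 N, 7 O, 2 S.
Implicit hydrogens by atom environment:
  7 × C: 2 H each → 14
  4 × C: no H
  4 × O: 1 H each → 4
  2 × O: no H
  1 × C: 1 H
  1 × F: no H
  1 × N: 1 H
  1 × N (charge +1): no H
  1 × O (charge -1): no H
  1 × S: 1 H
  1 × S: no H
  Total hydrogens = 21.
Molecular formula: C12H21FN2O7S2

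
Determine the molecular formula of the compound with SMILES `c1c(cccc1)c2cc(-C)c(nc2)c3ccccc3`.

Heavy atoms from the SMILES: 18 C, 1 N.
Implicit hydrogens by atom environment:
  12 × C (aromatic): 1 H each → 12
  5 × C (aromatic): no H
  1 × C: 3 H
  1 × N (aromatic): no H
  Total hydrogens = 15.
Molecular formula: C18H15N

C18H15N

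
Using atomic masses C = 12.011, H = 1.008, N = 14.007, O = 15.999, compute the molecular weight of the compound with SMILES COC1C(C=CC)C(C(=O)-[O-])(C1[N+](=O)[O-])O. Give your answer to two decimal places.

Molecular formula: C9H12NO6-.
M = 9×12.011 + 12×1.008 + 1×14.007 + 6×15.999 = 230.20 g/mol.

230.20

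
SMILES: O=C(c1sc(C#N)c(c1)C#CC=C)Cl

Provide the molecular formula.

Heavy atoms from the SMILES: 10 C, 1 Cl, 1 N, 1 O, 1 S.
Implicit hydrogens by atom environment:
  4 × C: no H
  3 × C (aromatic): no H
  1 × C: 2 H
  1 × C (aromatic): 1 H
  1 × C: 1 H
  1 × Cl: no H
  1 × N: no H
  1 × O: no H
  1 × S (aromatic): no H
  Total hydrogens = 4.
Molecular formula: C10H4ClNOS

C10H4ClNOS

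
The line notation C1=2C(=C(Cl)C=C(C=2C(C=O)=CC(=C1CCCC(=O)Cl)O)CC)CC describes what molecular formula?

C19H20Cl2O3

Heavy atoms from the SMILES: 19 C, 2 Cl, 3 O.
Implicit hydrogens by atom environment:
  8 × C (aromatic): no H
  5 × C: 2 H each → 10
  2 × C: 3 H each → 6
  2 × C (aromatic): 1 H each → 2
  2 × Cl: no H
  2 × O: no H
  1 × C: 1 H
  1 × C: no H
  1 × O: 1 H
  Total hydrogens = 20.
Molecular formula: C19H20Cl2O3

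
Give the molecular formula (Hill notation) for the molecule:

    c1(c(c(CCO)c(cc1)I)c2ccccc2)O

C14H13IO2

Heavy atoms from the SMILES: 14 C, 1 I, 2 O.
Implicit hydrogens by atom environment:
  7 × C (aromatic): 1 H each → 7
  5 × C (aromatic): no H
  2 × C: 2 H each → 4
  2 × O: 1 H each → 2
  1 × I: no H
  Total hydrogens = 13.
Molecular formula: C14H13IO2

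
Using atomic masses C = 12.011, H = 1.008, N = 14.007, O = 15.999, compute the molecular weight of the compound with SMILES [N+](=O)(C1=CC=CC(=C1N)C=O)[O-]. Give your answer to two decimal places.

Molecular formula: C7H6N2O3.
M = 7×12.011 + 6×1.008 + 2×14.007 + 3×15.999 = 166.14 g/mol.

166.14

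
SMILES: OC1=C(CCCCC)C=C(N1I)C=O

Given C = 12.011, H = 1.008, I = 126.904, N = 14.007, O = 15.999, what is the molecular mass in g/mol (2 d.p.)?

307.13

Molecular formula: C10H14INO2.
M = 10×12.011 + 14×1.008 + 1×126.904 + 1×14.007 + 2×15.999 = 307.13 g/mol.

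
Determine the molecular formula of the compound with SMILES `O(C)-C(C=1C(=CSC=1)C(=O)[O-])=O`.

Heavy atoms from the SMILES: 7 C, 4 O, 1 S.
Implicit hydrogens by atom environment:
  3 × O: no H
  2 × C (aromatic): 1 H each → 2
  2 × C (aromatic): no H
  2 × C: no H
  1 × C: 3 H
  1 × O (charge -1): no H
  1 × S (aromatic): no H
  Total hydrogens = 5.
Net charge -1.
Molecular formula: C7H5O4S-

C7H5O4S-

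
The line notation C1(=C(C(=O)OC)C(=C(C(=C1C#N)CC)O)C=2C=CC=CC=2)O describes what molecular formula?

C17H15NO4

Heavy atoms from the SMILES: 17 C, 1 N, 4 O.
Implicit hydrogens by atom environment:
  7 × C (aromatic): no H
  5 × C (aromatic): 1 H each → 5
  2 × C: 3 H each → 6
  2 × C: no H
  2 × O: 1 H each → 2
  2 × O: no H
  1 × C: 2 H
  1 × N: no H
  Total hydrogens = 15.
Molecular formula: C17H15NO4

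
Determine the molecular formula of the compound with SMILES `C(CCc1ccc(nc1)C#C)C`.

Heavy atoms from the SMILES: 11 C, 1 N.
Implicit hydrogens by atom environment:
  3 × C: 2 H each → 6
  3 × C (aromatic): 1 H each → 3
  2 × C (aromatic): no H
  1 × C: 3 H
  1 × C: 1 H
  1 × C: no H
  1 × N (aromatic): no H
  Total hydrogens = 13.
Molecular formula: C11H13N

C11H13N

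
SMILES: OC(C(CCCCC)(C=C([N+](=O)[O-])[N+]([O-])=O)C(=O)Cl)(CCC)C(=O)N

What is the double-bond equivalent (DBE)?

Molecular formula from the SMILES: C14H22ClN3O7.
DoU = (2C + 2 + N − H − X)/2 = (2·14 + 2 + 3 − 22 − 1)/2 = 10/2 = 5.
(Structurally: 0 ring(s) + 5 π bond(s) = 5.)

5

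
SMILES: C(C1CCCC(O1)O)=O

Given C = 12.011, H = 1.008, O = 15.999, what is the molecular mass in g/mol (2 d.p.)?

130.14

Molecular formula: C6H10O3.
M = 6×12.011 + 10×1.008 + 3×15.999 = 130.14 g/mol.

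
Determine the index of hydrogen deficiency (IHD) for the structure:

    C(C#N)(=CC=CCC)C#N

6

Molecular formula from the SMILES: C8H8N2.
DoU = (2C + 2 + N − H − X)/2 = (2·8 + 2 + 2 − 8 − 0)/2 = 12/2 = 6.
(Structurally: 0 ring(s) + 6 π bond(s) = 6.)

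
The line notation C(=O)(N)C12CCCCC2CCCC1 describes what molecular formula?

C11H19NO

Heavy atoms from the SMILES: 11 C, 1 N, 1 O.
Implicit hydrogens by atom environment:
  8 × C: 2 H each → 16
  2 × C: no H
  1 × C: 1 H
  1 × N: 2 H
  1 × O: no H
  Total hydrogens = 19.
Molecular formula: C11H19NO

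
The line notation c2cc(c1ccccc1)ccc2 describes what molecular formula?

C12H10

Heavy atoms from the SMILES: 12 C.
Implicit hydrogens by atom environment:
  10 × C (aromatic): 1 H each → 10
  2 × C (aromatic): no H
  Total hydrogens = 10.
Molecular formula: C12H10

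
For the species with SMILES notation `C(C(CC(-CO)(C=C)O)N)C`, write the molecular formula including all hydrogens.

Heavy atoms from the SMILES: 8 C, 1 N, 2 O.
Implicit hydrogens by atom environment:
  4 × C: 2 H each → 8
  2 × C: 1 H each → 2
  2 × O: 1 H each → 2
  1 × C: 3 H
  1 × C: no H
  1 × N: 2 H
  Total hydrogens = 17.
Molecular formula: C8H17NO2

C8H17NO2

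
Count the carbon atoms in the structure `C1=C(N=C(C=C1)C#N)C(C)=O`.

8

The symbol for carbon appears 8 times in the SMILES.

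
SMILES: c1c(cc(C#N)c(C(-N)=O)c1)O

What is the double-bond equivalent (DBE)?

Molecular formula from the SMILES: C8H6N2O2.
DoU = (2C + 2 + N − H − X)/2 = (2·8 + 2 + 2 − 6 − 0)/2 = 14/2 = 7.
(Structurally: 1 ring(s) + 6 π bond(s) = 7.)

7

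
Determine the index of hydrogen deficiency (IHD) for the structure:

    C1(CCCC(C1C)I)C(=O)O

Molecular formula from the SMILES: C8H13IO2.
DoU = (2C + 2 + N − H − X)/2 = (2·8 + 2 + 0 − 13 − 1)/2 = 4/2 = 2.
(Structurally: 1 ring(s) + 1 π bond(s) = 2.)

2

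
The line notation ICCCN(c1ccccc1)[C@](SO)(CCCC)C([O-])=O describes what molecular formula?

C15H21INO3S-

Heavy atoms from the SMILES: 15 C, 1 I, 1 N, 3 O, 1 S.
Implicit hydrogens by atom environment:
  6 × C: 2 H each → 12
  5 × C (aromatic): 1 H each → 5
  2 × C: no H
  1 × C: 3 H
  1 × C (aromatic): no H
  1 × I: no H
  1 × N: no H
  1 × O: 1 H
  1 × O: no H
  1 × O (charge -1): no H
  1 × S: no H
  Total hydrogens = 21.
Net charge -1.
Molecular formula: C15H21INO3S-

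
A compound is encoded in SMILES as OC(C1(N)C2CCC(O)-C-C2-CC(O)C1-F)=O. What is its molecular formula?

Heavy atoms from the SMILES: 11 C, 1 F, 1 N, 4 O.
Implicit hydrogens by atom environment:
  5 × C: 1 H each → 5
  4 × C: 2 H each → 8
  3 × O: 1 H each → 3
  2 × C: no H
  1 × F: no H
  1 × N: 2 H
  1 × O: no H
  Total hydrogens = 18.
Molecular formula: C11H18FNO4

C11H18FNO4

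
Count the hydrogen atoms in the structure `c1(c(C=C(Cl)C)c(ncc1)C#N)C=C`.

Hydrogens are implicit in SMILES; fill each atom to its normal valence:
  3 × C (aromatic): no H
  2 × C (aromatic): 1 H each → 2
  2 × C: 1 H each → 2
  2 × C: no H
  1 × C: 3 H
  1 × C: 2 H
  1 × Cl: no H
  1 × N (aromatic): no H
  1 × N: no H
  Total hydrogens = 9.

9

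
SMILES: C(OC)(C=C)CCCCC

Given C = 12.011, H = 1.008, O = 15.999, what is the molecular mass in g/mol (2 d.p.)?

Molecular formula: C9H18O.
M = 9×12.011 + 18×1.008 + 1×15.999 = 142.24 g/mol.

142.24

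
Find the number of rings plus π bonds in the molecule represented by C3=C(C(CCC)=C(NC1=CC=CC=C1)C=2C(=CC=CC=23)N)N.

Molecular formula from the SMILES: C19H21N3.
DoU = (2C + 2 + N − H − X)/2 = (2·19 + 2 + 3 − 21 − 0)/2 = 22/2 = 11.
(Structurally: 3 ring(s) + 8 π bond(s) = 11.)

11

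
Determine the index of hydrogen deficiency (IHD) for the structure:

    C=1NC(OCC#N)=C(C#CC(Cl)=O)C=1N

8

Molecular formula from the SMILES: C9H6ClN3O2.
DoU = (2C + 2 + N − H − X)/2 = (2·9 + 2 + 3 − 6 − 1)/2 = 16/2 = 8.
(Structurally: 1 ring(s) + 7 π bond(s) = 8.)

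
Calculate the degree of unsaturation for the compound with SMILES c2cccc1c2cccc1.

Molecular formula from the SMILES: C10H8.
DoU = (2C + 2 + N − H − X)/2 = (2·10 + 2 + 0 − 8 − 0)/2 = 14/2 = 7.
(Structurally: 2 ring(s) + 5 π bond(s) = 7.)

7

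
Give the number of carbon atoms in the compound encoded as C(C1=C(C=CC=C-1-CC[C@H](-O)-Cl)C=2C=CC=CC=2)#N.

16

The symbol for carbon appears 16 times in the SMILES. (Cl is a single chlorine, not C + l.)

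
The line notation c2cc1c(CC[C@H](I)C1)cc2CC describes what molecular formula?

Heavy atoms from the SMILES: 12 C, 1 I.
Implicit hydrogens by atom environment:
  4 × C: 2 H each → 8
  3 × C (aromatic): 1 H each → 3
  3 × C (aromatic): no H
  1 × C: 3 H
  1 × C: 1 H
  1 × I: no H
  Total hydrogens = 15.
Molecular formula: C12H15I

C12H15I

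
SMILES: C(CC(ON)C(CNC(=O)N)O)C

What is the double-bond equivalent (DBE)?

Molecular formula from the SMILES: C7H17N3O3.
DoU = (2C + 2 + N − H − X)/2 = (2·7 + 2 + 3 − 17 − 0)/2 = 2/2 = 1.
(Structurally: 0 ring(s) + 1 π bond(s) = 1.)

1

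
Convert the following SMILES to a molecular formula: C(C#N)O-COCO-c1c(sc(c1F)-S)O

Heavy atoms from the SMILES: 8 C, 1 F, 1 N, 4 O, 2 S.
Implicit hydrogens by atom environment:
  4 × C (aromatic): no H
  3 × C: 2 H each → 6
  3 × O: no H
  1 × C: no H
  1 × F: no H
  1 × N: no H
  1 × O: 1 H
  1 × S: 1 H
  1 × S (aromatic): no H
  Total hydrogens = 8.
Molecular formula: C8H8FNO4S2

C8H8FNO4S2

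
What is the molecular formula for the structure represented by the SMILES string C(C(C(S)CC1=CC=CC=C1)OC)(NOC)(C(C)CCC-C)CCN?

Heavy atoms from the SMILES: 20 C, 2 N, 2 O, 1 S.
Implicit hydrogens by atom environment:
  6 × C: 2 H each → 12
  5 × C (aromatic): 1 H each → 5
  4 × C: 3 H each → 12
  3 × C: 1 H each → 3
  2 × O: no H
  1 × C: no H
  1 × C (aromatic): no H
  1 × N: 2 H
  1 × N: 1 H
  1 × S: 1 H
  Total hydrogens = 36.
Molecular formula: C20H36N2O2S

C20H36N2O2S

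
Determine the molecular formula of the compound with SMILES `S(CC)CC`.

C4H10S

Heavy atoms from the SMILES: 4 C, 1 S.
Implicit hydrogens by atom environment:
  2 × C: 3 H each → 6
  2 × C: 2 H each → 4
  1 × S: no H
  Total hydrogens = 10.
Molecular formula: C4H10S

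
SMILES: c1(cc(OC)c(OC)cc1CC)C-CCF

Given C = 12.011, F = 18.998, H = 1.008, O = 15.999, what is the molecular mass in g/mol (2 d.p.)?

226.29

Molecular formula: C13H19FO2.
M = 13×12.011 + 1×18.998 + 19×1.008 + 2×15.999 = 226.29 g/mol.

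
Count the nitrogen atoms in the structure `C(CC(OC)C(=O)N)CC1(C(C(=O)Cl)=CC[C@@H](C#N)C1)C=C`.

The symbol for nitrogen appears 2 times in the SMILES.

2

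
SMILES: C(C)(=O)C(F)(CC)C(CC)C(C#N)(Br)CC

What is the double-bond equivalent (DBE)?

3

Molecular formula from the SMILES: C12H19BrFNO.
DoU = (2C + 2 + N − H − X)/2 = (2·12 + 2 + 1 − 19 − 2)/2 = 6/2 = 3.
(Structurally: 0 ring(s) + 3 π bond(s) = 3.)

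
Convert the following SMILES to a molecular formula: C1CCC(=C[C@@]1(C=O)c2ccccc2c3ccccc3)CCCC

Heavy atoms from the SMILES: 23 C, 1 O.
Implicit hydrogens by atom environment:
  9 × C (aromatic): 1 H each → 9
  6 × C: 2 H each → 12
  3 × C (aromatic): no H
  2 × C: 1 H each → 2
  2 × C: no H
  1 × C: 3 H
  1 × O: no H
  Total hydrogens = 26.
Molecular formula: C23H26O

C23H26O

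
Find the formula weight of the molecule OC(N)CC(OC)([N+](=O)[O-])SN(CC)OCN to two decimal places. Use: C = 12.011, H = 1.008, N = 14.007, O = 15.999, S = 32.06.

Molecular formula: C7H18N4O5S.
M = 7×12.011 + 18×1.008 + 4×14.007 + 5×15.999 + 1×32.06 = 270.30 g/mol.

270.30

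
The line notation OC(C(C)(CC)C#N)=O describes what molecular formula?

Heavy atoms from the SMILES: 6 C, 1 N, 2 O.
Implicit hydrogens by atom environment:
  3 × C: no H
  2 × C: 3 H each → 6
  1 × C: 2 H
  1 × N: no H
  1 × O: 1 H
  1 × O: no H
  Total hydrogens = 9.
Molecular formula: C6H9NO2

C6H9NO2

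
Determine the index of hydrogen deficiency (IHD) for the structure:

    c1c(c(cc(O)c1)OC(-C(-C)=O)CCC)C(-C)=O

6

Molecular formula from the SMILES: C14H18O4.
DoU = (2C + 2 + N − H − X)/2 = (2·14 + 2 + 0 − 18 − 0)/2 = 12/2 = 6.
(Structurally: 1 ring(s) + 5 π bond(s) = 6.)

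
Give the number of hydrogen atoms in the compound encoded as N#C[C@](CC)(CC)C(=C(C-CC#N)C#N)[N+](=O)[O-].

Hydrogens are implicit in SMILES; fill each atom to its normal valence:
  6 × C: no H
  4 × C: 2 H each → 8
  3 × N: no H
  2 × C: 3 H each → 6
  1 × N (charge +1): no H
  1 × O: no H
  1 × O (charge -1): no H
  Total hydrogens = 14.

14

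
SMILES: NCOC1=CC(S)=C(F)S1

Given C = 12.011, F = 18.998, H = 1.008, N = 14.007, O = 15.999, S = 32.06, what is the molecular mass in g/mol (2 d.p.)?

179.23

Molecular formula: C5H6FNOS2.
M = 5×12.011 + 1×18.998 + 6×1.008 + 1×14.007 + 1×15.999 + 2×32.06 = 179.23 g/mol.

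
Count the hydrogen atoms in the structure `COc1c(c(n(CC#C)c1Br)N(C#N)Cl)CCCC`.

15

Hydrogens are implicit in SMILES; fill each atom to its normal valence:
  4 × C: 2 H each → 8
  4 × C (aromatic): no H
  2 × C: 3 H each → 6
  2 × C: no H
  2 × N: no H
  1 × Br: no H
  1 × C: 1 H
  1 × Cl: no H
  1 × N (aromatic): no H
  1 × O: no H
  Total hydrogens = 15.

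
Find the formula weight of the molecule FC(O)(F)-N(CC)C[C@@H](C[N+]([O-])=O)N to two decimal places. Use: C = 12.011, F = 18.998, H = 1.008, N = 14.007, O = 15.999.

Molecular formula: C6H13F2N3O3.
M = 6×12.011 + 2×18.998 + 13×1.008 + 3×14.007 + 3×15.999 = 213.18 g/mol.

213.18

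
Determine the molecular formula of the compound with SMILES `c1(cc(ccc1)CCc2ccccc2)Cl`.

C14H13Cl

Heavy atoms from the SMILES: 14 C, 1 Cl.
Implicit hydrogens by atom environment:
  9 × C (aromatic): 1 H each → 9
  3 × C (aromatic): no H
  2 × C: 2 H each → 4
  1 × Cl: no H
  Total hydrogens = 13.
Molecular formula: C14H13Cl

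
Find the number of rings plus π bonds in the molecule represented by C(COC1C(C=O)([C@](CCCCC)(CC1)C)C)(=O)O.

3

Molecular formula from the SMILES: C15H26O4.
DoU = (2C + 2 + N − H − X)/2 = (2·15 + 2 + 0 − 26 − 0)/2 = 6/2 = 3.
(Structurally: 1 ring(s) + 2 π bond(s) = 3.)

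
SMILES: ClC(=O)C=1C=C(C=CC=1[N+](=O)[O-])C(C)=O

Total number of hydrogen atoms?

6

Hydrogens are implicit in SMILES; fill each atom to its normal valence:
  3 × C (aromatic): 1 H each → 3
  3 × C (aromatic): no H
  3 × O: no H
  2 × C: no H
  1 × C: 3 H
  1 × Cl: no H
  1 × N (charge +1): no H
  1 × O (charge -1): no H
  Total hydrogens = 6.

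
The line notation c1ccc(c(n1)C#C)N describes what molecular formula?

Heavy atoms from the SMILES: 7 C, 2 N.
Implicit hydrogens by atom environment:
  3 × C (aromatic): 1 H each → 3
  2 × C (aromatic): no H
  1 × C: 1 H
  1 × C: no H
  1 × N: 2 H
  1 × N (aromatic): no H
  Total hydrogens = 6.
Molecular formula: C7H6N2

C7H6N2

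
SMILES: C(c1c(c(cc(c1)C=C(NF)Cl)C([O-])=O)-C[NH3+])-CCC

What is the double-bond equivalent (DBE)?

Molecular formula from the SMILES: C14H18ClFN2O2.
DoU = (2C + 2 + N − H − X)/2 = (2·14 + 2 + 2 − 18 − 2)/2 = 12/2 = 6.
(Structurally: 1 ring(s) + 5 π bond(s) = 6.)

6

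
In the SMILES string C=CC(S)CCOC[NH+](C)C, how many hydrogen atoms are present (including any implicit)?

18

Hydrogens are implicit in SMILES; fill each atom to its normal valence:
  4 × C: 2 H each → 8
  2 × C: 3 H each → 6
  2 × C: 1 H each → 2
  1 × N (charge +1): 1 H
  1 × O: no H
  1 × S: 1 H
  Total hydrogens = 18.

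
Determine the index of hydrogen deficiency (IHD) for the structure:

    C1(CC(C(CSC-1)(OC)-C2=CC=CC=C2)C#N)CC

Molecular formula from the SMILES: C16H21NOS.
DoU = (2C + 2 + N − H − X)/2 = (2·16 + 2 + 1 − 21 − 0)/2 = 14/2 = 7.
(Structurally: 2 ring(s) + 5 π bond(s) = 7.)

7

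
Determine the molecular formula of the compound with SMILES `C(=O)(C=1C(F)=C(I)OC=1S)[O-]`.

C5HFIO3S-

Heavy atoms from the SMILES: 5 C, 1 F, 1 I, 3 O, 1 S.
Implicit hydrogens by atom environment:
  4 × C (aromatic): no H
  1 × C: no H
  1 × F: no H
  1 × I: no H
  1 × O (aromatic): no H
  1 × O: no H
  1 × O (charge -1): no H
  1 × S: 1 H
  Total hydrogens = 1.
Net charge -1.
Molecular formula: C5HFIO3S-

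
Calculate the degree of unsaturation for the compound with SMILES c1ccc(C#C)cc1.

Molecular formula from the SMILES: C8H6.
DoU = (2C + 2 + N − H − X)/2 = (2·8 + 2 + 0 − 6 − 0)/2 = 12/2 = 6.
(Structurally: 1 ring(s) + 5 π bond(s) = 6.)

6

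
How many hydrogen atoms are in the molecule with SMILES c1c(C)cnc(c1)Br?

Hydrogens are implicit in SMILES; fill each atom to its normal valence:
  3 × C (aromatic): 1 H each → 3
  2 × C (aromatic): no H
  1 × Br: no H
  1 × C: 3 H
  1 × N (aromatic): no H
  Total hydrogens = 6.

6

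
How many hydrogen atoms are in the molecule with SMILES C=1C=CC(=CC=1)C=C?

Hydrogens are implicit in SMILES; fill each atom to its normal valence:
  5 × C (aromatic): 1 H each → 5
  1 × C: 2 H
  1 × C: 1 H
  1 × C (aromatic): no H
  Total hydrogens = 8.

8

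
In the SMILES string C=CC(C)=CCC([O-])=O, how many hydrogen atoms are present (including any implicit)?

9

Hydrogens are implicit in SMILES; fill each atom to its normal valence:
  2 × C: 2 H each → 4
  2 × C: 1 H each → 2
  2 × C: no H
  1 × C: 3 H
  1 × O: no H
  1 × O (charge -1): no H
  Total hydrogens = 9.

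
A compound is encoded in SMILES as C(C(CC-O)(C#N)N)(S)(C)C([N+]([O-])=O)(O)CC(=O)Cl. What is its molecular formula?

Heavy atoms from the SMILES: 9 C, 1 Cl, 3 N, 5 O, 1 S.
Implicit hydrogens by atom environment:
  5 × C: no H
  3 × C: 2 H each → 6
  2 × O: 1 H each → 2
  2 × O: no H
  1 × C: 3 H
  1 × Cl: no H
  1 × N: 2 H
  1 × N: no H
  1 × N (charge +1): no H
  1 × O (charge -1): no H
  1 × S: 1 H
  Total hydrogens = 14.
Molecular formula: C9H14ClN3O5S

C9H14ClN3O5S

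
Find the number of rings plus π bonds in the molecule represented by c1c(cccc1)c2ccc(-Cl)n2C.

7

Molecular formula from the SMILES: C11H10ClN.
DoU = (2C + 2 + N − H − X)/2 = (2·11 + 2 + 1 − 10 − 1)/2 = 14/2 = 7.
(Structurally: 2 ring(s) + 5 π bond(s) = 7.)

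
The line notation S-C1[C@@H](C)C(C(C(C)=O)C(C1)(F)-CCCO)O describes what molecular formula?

Heavy atoms from the SMILES: 12 C, 1 F, 3 O, 1 S.
Implicit hydrogens by atom environment:
  4 × C: 2 H each → 8
  4 × C: 1 H each → 4
  2 × C: 3 H each → 6
  2 × C: no H
  2 × O: 1 H each → 2
  1 × F: no H
  1 × O: no H
  1 × S: 1 H
  Total hydrogens = 21.
Molecular formula: C12H21FO3S

C12H21FO3S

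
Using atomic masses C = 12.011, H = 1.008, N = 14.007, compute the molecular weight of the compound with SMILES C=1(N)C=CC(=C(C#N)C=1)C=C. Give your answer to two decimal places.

Molecular formula: C9H8N2.
M = 9×12.011 + 8×1.008 + 2×14.007 = 144.18 g/mol.

144.18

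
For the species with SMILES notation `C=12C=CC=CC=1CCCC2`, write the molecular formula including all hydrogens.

C10H12

Heavy atoms from the SMILES: 10 C.
Implicit hydrogens by atom environment:
  4 × C: 2 H each → 8
  4 × C (aromatic): 1 H each → 4
  2 × C (aromatic): no H
  Total hydrogens = 12.
Molecular formula: C10H12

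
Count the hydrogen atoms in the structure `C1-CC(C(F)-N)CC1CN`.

15

Hydrogens are implicit in SMILES; fill each atom to its normal valence:
  4 × C: 2 H each → 8
  3 × C: 1 H each → 3
  2 × N: 2 H each → 4
  1 × F: no H
  Total hydrogens = 15.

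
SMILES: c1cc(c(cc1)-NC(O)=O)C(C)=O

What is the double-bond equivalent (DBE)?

Molecular formula from the SMILES: C9H9NO3.
DoU = (2C + 2 + N − H − X)/2 = (2·9 + 2 + 1 − 9 − 0)/2 = 12/2 = 6.
(Structurally: 1 ring(s) + 5 π bond(s) = 6.)

6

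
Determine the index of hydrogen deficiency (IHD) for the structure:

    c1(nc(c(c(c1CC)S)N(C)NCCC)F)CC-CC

Molecular formula from the SMILES: C15H26FN3S.
DoU = (2C + 2 + N − H − X)/2 = (2·15 + 2 + 3 − 26 − 1)/2 = 8/2 = 4.
(Structurally: 1 ring(s) + 3 π bond(s) = 4.)

4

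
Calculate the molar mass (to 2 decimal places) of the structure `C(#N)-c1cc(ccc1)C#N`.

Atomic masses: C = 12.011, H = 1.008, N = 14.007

128.13

Molecular formula: C8H4N2.
M = 8×12.011 + 4×1.008 + 2×14.007 = 128.13 g/mol.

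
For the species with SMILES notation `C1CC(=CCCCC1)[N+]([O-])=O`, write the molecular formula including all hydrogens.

Heavy atoms from the SMILES: 8 C, 1 N, 2 O.
Implicit hydrogens by atom environment:
  6 × C: 2 H each → 12
  1 × C: 1 H
  1 × C: no H
  1 × N (charge +1): no H
  1 × O: no H
  1 × O (charge -1): no H
  Total hydrogens = 13.
Molecular formula: C8H13NO2

C8H13NO2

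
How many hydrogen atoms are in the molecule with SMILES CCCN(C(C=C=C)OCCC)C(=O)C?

Hydrogens are implicit in SMILES; fill each atom to its normal valence:
  5 × C: 2 H each → 10
  3 × C: 3 H each → 9
  2 × C: 1 H each → 2
  2 × C: no H
  2 × O: no H
  1 × N: no H
  Total hydrogens = 21.

21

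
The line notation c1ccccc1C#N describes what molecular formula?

Heavy atoms from the SMILES: 7 C, 1 N.
Implicit hydrogens by atom environment:
  5 × C (aromatic): 1 H each → 5
  1 × C (aromatic): no H
  1 × C: no H
  1 × N: no H
  Total hydrogens = 5.
Molecular formula: C7H5N

C7H5N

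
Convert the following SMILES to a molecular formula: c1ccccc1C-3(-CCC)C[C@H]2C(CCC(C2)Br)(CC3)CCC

Heavy atoms from the SMILES: 1 Br, 22 C.
Implicit hydrogens by atom environment:
  10 × C: 2 H each → 20
  5 × C (aromatic): 1 H each → 5
  2 × C: 3 H each → 6
  2 × C: 1 H each → 2
  2 × C: no H
  1 × Br: no H
  1 × C (aromatic): no H
  Total hydrogens = 33.
Molecular formula: C22H33Br

C22H33Br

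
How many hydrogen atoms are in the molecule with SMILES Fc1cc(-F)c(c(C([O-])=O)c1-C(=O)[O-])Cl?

Hydrogens are implicit in SMILES; fill each atom to its normal valence:
  5 × C (aromatic): no H
  2 × C: no H
  2 × F: no H
  2 × O: no H
  2 × O (charge -1): no H
  1 × C (aromatic): 1 H
  1 × Cl: no H
  Total hydrogens = 1.

1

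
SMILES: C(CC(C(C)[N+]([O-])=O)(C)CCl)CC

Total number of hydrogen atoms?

18

Hydrogens are implicit in SMILES; fill each atom to its normal valence:
  4 × C: 2 H each → 8
  3 × C: 3 H each → 9
  1 × C: 1 H
  1 × C: no H
  1 × Cl: no H
  1 × N (charge +1): no H
  1 × O: no H
  1 × O (charge -1): no H
  Total hydrogens = 18.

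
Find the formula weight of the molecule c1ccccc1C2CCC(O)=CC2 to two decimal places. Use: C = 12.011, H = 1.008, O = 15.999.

Molecular formula: C12H14O.
M = 12×12.011 + 14×1.008 + 1×15.999 = 174.24 g/mol.

174.24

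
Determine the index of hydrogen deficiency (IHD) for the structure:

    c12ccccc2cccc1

7

Molecular formula from the SMILES: C10H8.
DoU = (2C + 2 + N − H − X)/2 = (2·10 + 2 + 0 − 8 − 0)/2 = 14/2 = 7.
(Structurally: 2 ring(s) + 5 π bond(s) = 7.)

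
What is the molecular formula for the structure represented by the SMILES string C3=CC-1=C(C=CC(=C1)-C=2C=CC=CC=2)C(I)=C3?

Heavy atoms from the SMILES: 16 C, 1 I.
Implicit hydrogens by atom environment:
  11 × C (aromatic): 1 H each → 11
  5 × C (aromatic): no H
  1 × I: no H
  Total hydrogens = 11.
Molecular formula: C16H11I

C16H11I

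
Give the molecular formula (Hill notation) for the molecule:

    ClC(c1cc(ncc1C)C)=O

Heavy atoms from the SMILES: 8 C, 1 Cl, 1 N, 1 O.
Implicit hydrogens by atom environment:
  3 × C (aromatic): no H
  2 × C: 3 H each → 6
  2 × C (aromatic): 1 H each → 2
  1 × C: no H
  1 × Cl: no H
  1 × N (aromatic): no H
  1 × O: no H
  Total hydrogens = 8.
Molecular formula: C8H8ClNO

C8H8ClNO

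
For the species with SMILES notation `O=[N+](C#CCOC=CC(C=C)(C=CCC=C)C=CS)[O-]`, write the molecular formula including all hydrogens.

C15H17NO3S

Heavy atoms from the SMILES: 15 C, 1 N, 3 O, 1 S.
Implicit hydrogens by atom environment:
  8 × C: 1 H each → 8
  4 × C: 2 H each → 8
  3 × C: no H
  2 × O: no H
  1 × N (charge +1): no H
  1 × O (charge -1): no H
  1 × S: 1 H
  Total hydrogens = 17.
Molecular formula: C15H17NO3S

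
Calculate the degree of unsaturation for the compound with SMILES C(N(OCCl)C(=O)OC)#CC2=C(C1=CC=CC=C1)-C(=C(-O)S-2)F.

10

Molecular formula from the SMILES: C15H11ClFNO4S.
DoU = (2C + 2 + N − H − X)/2 = (2·15 + 2 + 1 − 11 − 2)/2 = 20/2 = 10.
(Structurally: 2 ring(s) + 8 π bond(s) = 10.)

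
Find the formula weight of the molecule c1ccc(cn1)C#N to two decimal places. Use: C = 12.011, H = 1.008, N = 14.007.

Molecular formula: C6H4N2.
M = 6×12.011 + 4×1.008 + 2×14.007 = 104.11 g/mol.

104.11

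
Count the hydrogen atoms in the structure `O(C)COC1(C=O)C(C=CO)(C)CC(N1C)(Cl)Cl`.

Hydrogens are implicit in SMILES; fill each atom to its normal valence:
  3 × C: 3 H each → 9
  3 × C: 1 H each → 3
  3 × C: no H
  3 × O: no H
  2 × C: 2 H each → 4
  2 × Cl: no H
  1 × N: no H
  1 × O: 1 H
  Total hydrogens = 17.

17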